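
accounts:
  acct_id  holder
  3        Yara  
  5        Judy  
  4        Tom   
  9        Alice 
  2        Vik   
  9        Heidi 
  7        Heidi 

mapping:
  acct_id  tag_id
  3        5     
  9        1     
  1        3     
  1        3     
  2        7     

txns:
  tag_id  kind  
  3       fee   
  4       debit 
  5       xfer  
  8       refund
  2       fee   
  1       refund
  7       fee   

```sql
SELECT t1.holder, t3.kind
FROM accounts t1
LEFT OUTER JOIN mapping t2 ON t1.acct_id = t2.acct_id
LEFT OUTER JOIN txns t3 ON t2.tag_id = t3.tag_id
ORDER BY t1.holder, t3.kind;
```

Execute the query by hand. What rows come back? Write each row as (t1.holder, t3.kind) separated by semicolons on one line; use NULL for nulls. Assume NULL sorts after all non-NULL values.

Step 1 — t1 LEFT JOIN t2 on acct_id → 7 row(s).
Then LEFT JOIN `txns t3` on tag_id: each of those 7 rows is kept; rows whose t2.tag_id has no match in t3 get NULL for t3's columns.

(Alice, refund); (Heidi, refund); (Heidi, NULL); (Judy, NULL); (Tom, NULL); (Vik, fee); (Yara, xfer)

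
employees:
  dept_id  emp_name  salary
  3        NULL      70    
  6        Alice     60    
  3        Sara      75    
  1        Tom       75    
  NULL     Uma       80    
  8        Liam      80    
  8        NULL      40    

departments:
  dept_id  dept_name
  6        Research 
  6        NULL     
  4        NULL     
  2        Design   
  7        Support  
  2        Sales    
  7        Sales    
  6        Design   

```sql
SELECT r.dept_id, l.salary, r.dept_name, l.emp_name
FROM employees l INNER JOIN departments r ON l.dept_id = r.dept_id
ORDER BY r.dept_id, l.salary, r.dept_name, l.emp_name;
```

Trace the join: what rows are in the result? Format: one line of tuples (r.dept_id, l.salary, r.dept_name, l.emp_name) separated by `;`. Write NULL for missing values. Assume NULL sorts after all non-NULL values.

(6, 60, Design, Alice); (6, 60, Research, Alice); (6, 60, NULL, Alice)

INNER JOIN keeps only pairs where the ON condition holds.
Matching on l.dept_id = r.dept_id. A NULL in a compared column never satisfies the condition.
- l row (dept_id=3): no match → dropped.
- l row (dept_id=6): matches 3 r row(s) → 3 output row(s).
- l row (dept_id=3): no match → dropped.
- l row (dept_id=1): no match → dropped.
- l row (dept_id=NULL): no match → dropped.
- l row (dept_id=8): no match → dropped.
- l row (dept_id=8): no match → dropped.
After projecting and ordering:
r.dept_id | l.salary | r.dept_name | l.emp_name
6 | 60 | Design | Alice
6 | 60 | Research | Alice
6 | 60 | NULL | Alice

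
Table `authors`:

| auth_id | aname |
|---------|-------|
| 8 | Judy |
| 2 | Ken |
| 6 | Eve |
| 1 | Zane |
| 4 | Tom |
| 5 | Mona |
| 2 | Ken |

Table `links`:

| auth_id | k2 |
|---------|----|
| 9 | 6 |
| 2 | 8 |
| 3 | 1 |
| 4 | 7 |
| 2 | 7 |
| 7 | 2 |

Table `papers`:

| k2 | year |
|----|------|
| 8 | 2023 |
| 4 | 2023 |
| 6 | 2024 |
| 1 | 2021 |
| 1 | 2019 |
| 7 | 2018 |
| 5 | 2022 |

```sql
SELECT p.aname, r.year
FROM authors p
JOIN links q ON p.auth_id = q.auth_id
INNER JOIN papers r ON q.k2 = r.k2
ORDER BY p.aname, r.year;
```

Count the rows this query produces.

5

Evaluate left to right. First `authors p INNER JOIN links q` on auth_id: 5 row(s).
Then INNER JOIN `papers r` on k2: keep only rows whose q.k2 appears in r.
Result: 5 row(s).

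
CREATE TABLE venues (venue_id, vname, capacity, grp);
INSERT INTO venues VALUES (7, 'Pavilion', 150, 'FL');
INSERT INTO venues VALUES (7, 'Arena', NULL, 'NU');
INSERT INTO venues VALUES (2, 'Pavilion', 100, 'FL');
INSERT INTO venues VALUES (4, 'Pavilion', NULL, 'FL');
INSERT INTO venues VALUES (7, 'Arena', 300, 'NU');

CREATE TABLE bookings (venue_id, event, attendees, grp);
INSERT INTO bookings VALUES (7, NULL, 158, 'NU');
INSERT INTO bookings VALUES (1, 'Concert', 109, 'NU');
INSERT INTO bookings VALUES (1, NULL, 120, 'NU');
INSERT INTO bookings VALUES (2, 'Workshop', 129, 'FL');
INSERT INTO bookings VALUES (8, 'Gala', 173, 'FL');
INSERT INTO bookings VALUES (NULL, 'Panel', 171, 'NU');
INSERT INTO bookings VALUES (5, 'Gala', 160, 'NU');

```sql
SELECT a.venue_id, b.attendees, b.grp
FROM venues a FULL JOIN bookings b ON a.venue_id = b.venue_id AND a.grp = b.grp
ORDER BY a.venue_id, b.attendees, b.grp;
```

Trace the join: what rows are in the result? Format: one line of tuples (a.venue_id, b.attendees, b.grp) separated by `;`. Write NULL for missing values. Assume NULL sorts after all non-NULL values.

(2, 129, FL); (4, NULL, NULL); (7, 158, NU); (7, 158, NU); (7, NULL, NULL); (NULL, 109, NU); (NULL, 120, NU); (NULL, 160, NU); (NULL, 171, NU); (NULL, 173, FL)

FULL OUTER JOIN keeps every row from both sides; unmatched rows get NULL for the other side's columns.
Matching on a.venue_id = b.venue_id AND a.grp = b.grp. A NULL in a compared column never satisfies the condition.
Matched pairs: 3; unmatched a rows kept: 2; unmatched b rows kept: 5.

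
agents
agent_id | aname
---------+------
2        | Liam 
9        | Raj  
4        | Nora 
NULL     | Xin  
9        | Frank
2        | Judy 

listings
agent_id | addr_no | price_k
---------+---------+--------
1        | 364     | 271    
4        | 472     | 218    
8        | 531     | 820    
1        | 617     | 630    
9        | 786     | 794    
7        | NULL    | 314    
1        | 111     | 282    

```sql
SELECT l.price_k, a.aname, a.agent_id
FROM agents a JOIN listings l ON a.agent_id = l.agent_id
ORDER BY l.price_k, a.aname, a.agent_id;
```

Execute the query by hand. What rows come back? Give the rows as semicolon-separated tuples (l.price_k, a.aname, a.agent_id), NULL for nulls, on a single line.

INNER JOIN keeps only pairs where the ON condition holds.
Matching on a.agent_id = l.agent_id. A NULL in a compared column never satisfies the condition.
- a[0] agent_id=2 → no match; dropped.
- a[1] agent_id=9 → 1 match(es) in l → 1 row(s).
- a[2] agent_id=4 → 1 match(es) in l → 1 row(s).
- a[3] agent_id=NULL → no match; dropped.
- a[4] agent_id=9 → 1 match(es) in l → 1 row(s).
- a[5] agent_id=2 → no match; dropped.
After projecting and ordering:
l.price_k | a.aname | a.agent_id
218 | Nora | 4
794 | Frank | 9
794 | Raj | 9

(218, Nora, 4); (794, Frank, 9); (794, Raj, 9)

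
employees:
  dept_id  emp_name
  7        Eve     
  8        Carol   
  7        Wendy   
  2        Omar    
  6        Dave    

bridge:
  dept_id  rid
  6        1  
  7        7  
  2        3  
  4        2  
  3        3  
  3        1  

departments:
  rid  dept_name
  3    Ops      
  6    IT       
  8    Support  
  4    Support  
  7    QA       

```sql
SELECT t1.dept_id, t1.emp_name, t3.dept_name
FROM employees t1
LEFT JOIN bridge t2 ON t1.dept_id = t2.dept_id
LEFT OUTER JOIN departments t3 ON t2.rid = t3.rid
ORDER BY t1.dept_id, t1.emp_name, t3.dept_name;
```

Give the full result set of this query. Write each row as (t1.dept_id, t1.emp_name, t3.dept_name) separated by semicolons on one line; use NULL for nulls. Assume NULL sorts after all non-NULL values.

(2, Omar, Ops); (6, Dave, NULL); (7, Eve, QA); (7, Wendy, QA); (8, Carol, NULL)

Step 1 — t1 LEFT JOIN t2 on dept_id → 5 row(s).
Then LEFT JOIN `departments t3` on rid: each of those 5 rows is kept; rows whose t2.rid has no match in t3 get NULL for t3's columns.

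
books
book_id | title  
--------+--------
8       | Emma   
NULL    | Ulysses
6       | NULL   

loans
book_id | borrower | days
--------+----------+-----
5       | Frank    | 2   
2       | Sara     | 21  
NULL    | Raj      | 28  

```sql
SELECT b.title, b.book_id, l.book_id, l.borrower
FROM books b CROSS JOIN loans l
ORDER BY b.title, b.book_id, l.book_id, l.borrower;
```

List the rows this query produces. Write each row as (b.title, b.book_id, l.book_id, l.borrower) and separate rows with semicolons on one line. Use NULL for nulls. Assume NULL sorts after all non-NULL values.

CROSS JOIN pairs every row of `books` with every row of `loans`: 3 × 3 = 9 rows.

(Emma, 8, 2, Sara); (Emma, 8, 5, Frank); (Emma, 8, NULL, Raj); (Ulysses, NULL, 2, Sara); (Ulysses, NULL, 5, Frank); (Ulysses, NULL, NULL, Raj); (NULL, 6, 2, Sara); (NULL, 6, 5, Frank); (NULL, 6, NULL, Raj)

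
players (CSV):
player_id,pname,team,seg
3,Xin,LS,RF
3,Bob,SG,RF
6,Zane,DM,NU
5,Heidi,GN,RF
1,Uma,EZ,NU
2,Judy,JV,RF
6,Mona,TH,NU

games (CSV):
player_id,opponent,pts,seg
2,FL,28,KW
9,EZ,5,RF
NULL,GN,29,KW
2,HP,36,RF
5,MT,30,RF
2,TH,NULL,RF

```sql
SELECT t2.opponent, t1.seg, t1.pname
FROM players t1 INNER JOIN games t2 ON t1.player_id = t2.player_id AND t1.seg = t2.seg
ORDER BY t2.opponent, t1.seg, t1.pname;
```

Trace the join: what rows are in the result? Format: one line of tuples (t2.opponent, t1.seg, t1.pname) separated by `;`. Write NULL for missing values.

(HP, RF, Judy); (MT, RF, Heidi); (TH, RF, Judy)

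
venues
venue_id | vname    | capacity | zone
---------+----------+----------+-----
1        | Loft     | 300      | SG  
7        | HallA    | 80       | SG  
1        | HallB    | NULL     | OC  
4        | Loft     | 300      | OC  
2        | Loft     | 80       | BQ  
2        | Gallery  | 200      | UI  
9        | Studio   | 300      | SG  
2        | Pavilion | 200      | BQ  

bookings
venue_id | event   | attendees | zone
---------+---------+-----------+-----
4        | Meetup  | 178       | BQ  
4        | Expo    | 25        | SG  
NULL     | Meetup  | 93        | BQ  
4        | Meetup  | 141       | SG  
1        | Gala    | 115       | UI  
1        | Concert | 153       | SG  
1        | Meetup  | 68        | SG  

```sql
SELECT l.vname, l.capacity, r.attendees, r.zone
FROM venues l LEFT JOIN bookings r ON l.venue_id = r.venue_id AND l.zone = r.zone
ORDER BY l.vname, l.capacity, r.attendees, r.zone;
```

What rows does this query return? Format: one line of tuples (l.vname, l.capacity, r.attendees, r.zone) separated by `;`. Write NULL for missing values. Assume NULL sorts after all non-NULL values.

(Gallery, 200, NULL, NULL); (HallA, 80, NULL, NULL); (HallB, NULL, NULL, NULL); (Loft, 80, NULL, NULL); (Loft, 300, 68, SG); (Loft, 300, 153, SG); (Loft, 300, NULL, NULL); (Pavilion, 200, NULL, NULL); (Studio, 300, NULL, NULL)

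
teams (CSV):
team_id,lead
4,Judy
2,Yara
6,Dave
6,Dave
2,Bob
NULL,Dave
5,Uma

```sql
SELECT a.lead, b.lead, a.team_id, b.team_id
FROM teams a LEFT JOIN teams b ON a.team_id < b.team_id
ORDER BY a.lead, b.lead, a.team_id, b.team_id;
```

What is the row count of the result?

LEFT JOIN keeps every row from `teams a`; unmatched rows get NULL for `teams b`'s columns.
Matching on a.team_id < b.team_id. A NULL in a compared column never satisfies the condition.
Matched pairs: 13; unmatched a rows kept: 3.
Total: 13 matched + 3 padded = 16 rows.

16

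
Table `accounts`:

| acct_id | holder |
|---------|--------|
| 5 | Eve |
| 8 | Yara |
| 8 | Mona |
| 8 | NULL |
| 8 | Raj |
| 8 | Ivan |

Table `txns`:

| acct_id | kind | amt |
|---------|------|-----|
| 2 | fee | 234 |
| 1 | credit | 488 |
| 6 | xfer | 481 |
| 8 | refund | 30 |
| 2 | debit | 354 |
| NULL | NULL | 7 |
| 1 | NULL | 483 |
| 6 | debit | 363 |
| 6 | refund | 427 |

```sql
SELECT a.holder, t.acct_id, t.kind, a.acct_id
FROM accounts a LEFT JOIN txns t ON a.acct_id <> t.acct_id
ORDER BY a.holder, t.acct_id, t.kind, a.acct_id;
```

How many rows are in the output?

LEFT JOIN keeps every row from `accounts`; unmatched rows get NULL for `txns`'s columns.
Matching on a.acct_id <> t.acct_id. A NULL in a compared column never satisfies the condition.
Matched pairs: 43; unmatched a rows kept: 0.
Total: 43 rows.

43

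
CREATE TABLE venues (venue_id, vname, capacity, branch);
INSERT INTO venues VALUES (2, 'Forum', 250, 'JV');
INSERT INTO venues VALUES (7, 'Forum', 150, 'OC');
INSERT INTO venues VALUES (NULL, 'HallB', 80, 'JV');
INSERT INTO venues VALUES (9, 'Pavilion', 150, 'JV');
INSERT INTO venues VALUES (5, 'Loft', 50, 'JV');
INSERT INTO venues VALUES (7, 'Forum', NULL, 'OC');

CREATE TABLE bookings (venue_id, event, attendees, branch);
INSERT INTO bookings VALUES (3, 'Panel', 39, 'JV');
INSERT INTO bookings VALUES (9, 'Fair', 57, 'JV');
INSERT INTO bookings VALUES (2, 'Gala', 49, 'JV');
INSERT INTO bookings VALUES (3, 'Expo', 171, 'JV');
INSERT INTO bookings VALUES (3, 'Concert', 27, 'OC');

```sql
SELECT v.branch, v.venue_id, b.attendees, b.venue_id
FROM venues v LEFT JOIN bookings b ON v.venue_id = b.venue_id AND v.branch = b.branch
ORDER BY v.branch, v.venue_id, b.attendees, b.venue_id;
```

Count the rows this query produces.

6

LEFT JOIN keeps every row from `venues`; unmatched rows get NULL for `bookings`'s columns.
Matching on v.venue_id = b.venue_id AND v.branch = b.branch. A NULL in a compared column never satisfies the condition.
- v[0] venue_id=2, branch=JV → 1 match(es) in b → 1 row(s).
- v[1] venue_id=7, branch=OC → no match; kept with NULLs on the b side.
- v[2] venue_id=NULL, branch=JV → no match; kept with NULLs on the b side.
- v[3] venue_id=9, branch=JV → 1 match(es) in b → 1 row(s).
- v[4] venue_id=5, branch=JV → no match; kept with NULLs on the b side.
- v[5] venue_id=7, branch=OC → no match; kept with NULLs on the b side.
Total: 2 matched + 4 padded = 6 rows.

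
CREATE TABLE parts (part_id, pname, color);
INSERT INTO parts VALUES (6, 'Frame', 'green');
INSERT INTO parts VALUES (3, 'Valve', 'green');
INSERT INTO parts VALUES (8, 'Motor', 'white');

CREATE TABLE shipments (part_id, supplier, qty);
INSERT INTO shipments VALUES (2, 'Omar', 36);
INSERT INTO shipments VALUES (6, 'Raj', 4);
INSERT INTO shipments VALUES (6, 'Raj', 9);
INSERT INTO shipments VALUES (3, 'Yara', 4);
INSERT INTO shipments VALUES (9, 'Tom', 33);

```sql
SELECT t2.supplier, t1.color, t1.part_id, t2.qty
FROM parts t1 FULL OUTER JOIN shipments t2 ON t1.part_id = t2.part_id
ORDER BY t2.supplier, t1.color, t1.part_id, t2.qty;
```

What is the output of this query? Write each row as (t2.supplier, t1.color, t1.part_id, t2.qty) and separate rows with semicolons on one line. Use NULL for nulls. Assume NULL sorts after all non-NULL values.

(Omar, NULL, NULL, 36); (Raj, green, 6, 4); (Raj, green, 6, 9); (Tom, NULL, NULL, 33); (Yara, green, 3, 4); (NULL, white, 8, NULL)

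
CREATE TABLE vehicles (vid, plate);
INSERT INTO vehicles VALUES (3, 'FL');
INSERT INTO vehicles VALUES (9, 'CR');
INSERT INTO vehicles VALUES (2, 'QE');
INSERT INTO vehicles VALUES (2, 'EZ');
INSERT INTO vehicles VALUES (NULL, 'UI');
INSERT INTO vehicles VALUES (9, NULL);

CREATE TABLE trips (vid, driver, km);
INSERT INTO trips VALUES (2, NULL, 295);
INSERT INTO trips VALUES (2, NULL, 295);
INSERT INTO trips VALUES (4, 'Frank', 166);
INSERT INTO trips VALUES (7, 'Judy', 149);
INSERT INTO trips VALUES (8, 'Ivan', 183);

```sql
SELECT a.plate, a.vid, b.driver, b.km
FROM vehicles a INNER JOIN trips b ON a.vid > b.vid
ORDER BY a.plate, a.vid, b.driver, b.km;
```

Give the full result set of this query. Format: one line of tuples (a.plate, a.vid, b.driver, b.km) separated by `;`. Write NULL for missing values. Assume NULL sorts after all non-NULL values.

INNER JOIN keeps only pairs where the ON condition holds.
Matching on a.vid > b.vid. A NULL in a compared column never satisfies the condition.
- a row (vid=3): matches 2 b row(s) → 2 output row(s).
- a row (vid=9): matches 5 b row(s) → 5 output row(s).
- a row (vid=2): no match → dropped.
- a row (vid=2): no match → dropped.
- a row (vid=NULL): no match → dropped.
- a row (vid=9): matches 5 b row(s) → 5 output row(s).

(CR, 9, Frank, 166); (CR, 9, Ivan, 183); (CR, 9, Judy, 149); (CR, 9, NULL, 295); (CR, 9, NULL, 295); (FL, 3, NULL, 295); (FL, 3, NULL, 295); (NULL, 9, Frank, 166); (NULL, 9, Ivan, 183); (NULL, 9, Judy, 149); (NULL, 9, NULL, 295); (NULL, 9, NULL, 295)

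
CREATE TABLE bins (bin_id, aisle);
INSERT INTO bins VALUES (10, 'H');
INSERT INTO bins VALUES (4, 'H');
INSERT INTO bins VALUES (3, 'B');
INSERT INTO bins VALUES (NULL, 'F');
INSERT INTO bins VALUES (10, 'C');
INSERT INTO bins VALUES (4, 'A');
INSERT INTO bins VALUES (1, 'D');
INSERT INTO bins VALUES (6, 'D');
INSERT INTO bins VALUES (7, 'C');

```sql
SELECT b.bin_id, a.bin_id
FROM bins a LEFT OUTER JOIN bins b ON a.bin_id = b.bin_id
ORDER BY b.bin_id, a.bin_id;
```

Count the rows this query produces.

LEFT JOIN keeps every row from `bins a`; unmatched rows get NULL for `bins b`'s columns.
Matching on a.bin_id = b.bin_id. A NULL in a compared column never satisfies the condition.
Matched pairs: 12; unmatched a rows kept: 1.
Total: 12 matched + 1 padded = 13 rows.

13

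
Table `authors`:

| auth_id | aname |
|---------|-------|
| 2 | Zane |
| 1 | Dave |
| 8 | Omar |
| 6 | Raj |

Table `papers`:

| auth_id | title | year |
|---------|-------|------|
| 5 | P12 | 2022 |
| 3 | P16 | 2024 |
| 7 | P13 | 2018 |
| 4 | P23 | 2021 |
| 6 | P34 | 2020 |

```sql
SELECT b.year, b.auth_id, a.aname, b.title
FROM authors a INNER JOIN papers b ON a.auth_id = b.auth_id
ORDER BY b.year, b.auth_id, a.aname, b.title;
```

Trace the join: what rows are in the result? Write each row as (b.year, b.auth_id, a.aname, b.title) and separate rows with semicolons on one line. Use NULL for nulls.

INNER JOIN keeps only pairs where the ON condition holds.
Matching on a.auth_id = b.auth_id.
Matched pairs: 1.

(2020, 6, Raj, P34)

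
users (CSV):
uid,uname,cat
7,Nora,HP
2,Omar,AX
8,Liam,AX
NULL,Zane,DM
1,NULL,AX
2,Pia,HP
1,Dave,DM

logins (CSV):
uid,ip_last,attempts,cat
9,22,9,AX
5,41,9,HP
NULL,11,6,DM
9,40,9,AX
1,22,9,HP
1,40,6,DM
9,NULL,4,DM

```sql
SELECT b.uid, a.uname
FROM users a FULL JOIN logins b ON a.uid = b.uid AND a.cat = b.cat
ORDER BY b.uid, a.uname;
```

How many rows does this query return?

13

FULL OUTER JOIN keeps every row from both sides; unmatched rows get NULL for the other side's columns.
Matching on a.uid = b.uid AND a.cat = b.cat. A NULL in a compared column never satisfies the condition.
- a row (uid=7, cat=HP): no match → kept, b columns NULL.
- a row (uid=2, cat=AX): no match → kept, b columns NULL.
- a row (uid=8, cat=AX): no match → kept, b columns NULL.
- a row (uid=NULL, cat=DM): no match → kept, b columns NULL.
- a row (uid=1, cat=AX): no match → kept, b columns NULL.
- a row (uid=2, cat=HP): no match → kept, b columns NULL.
- a row (uid=1, cat=DM): matches 1 b row(s) → 1 output row(s).
- 6 b row(s) had no a match → kept, a columns NULL.
Total: 1 matched + 12 padded = 13 rows.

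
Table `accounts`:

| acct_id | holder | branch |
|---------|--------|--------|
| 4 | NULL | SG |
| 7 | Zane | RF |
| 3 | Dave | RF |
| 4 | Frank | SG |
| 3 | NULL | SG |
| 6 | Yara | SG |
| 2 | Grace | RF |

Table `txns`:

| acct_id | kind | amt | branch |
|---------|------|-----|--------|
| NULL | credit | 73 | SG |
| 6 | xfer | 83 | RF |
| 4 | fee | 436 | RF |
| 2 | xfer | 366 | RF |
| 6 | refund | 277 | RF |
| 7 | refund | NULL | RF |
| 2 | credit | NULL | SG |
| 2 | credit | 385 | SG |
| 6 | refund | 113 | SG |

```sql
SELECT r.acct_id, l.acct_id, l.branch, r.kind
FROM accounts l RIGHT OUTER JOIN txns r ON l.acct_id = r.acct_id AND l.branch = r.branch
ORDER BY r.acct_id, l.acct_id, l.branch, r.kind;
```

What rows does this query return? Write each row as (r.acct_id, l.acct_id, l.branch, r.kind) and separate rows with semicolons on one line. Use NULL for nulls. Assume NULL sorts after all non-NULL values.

RIGHT JOIN keeps every row from `txns`; unmatched rows get NULL for `accounts`'s columns.
Matching on l.acct_id = r.acct_id AND l.branch = r.branch. A NULL in a compared column never satisfies the condition.
- l[0] acct_id=4, branch=SG → no match.
- l[1] acct_id=7, branch=RF → 1 match(es) in r → 1 row(s).
- l[2] acct_id=3, branch=RF → no match.
- l[3] acct_id=4, branch=SG → no match.
- l[4] acct_id=3, branch=SG → no match.
- l[5] acct_id=6, branch=SG → 1 match(es) in r → 1 row(s).
- l[6] acct_id=2, branch=RF → 1 match(es) in r → 1 row(s).
- 6 row(s) from r found no l partner → padded with NULL.
After projecting and ordering:
r.acct_id | l.acct_id | l.branch | r.kind
2 | 2 | RF | xfer
2 | NULL | NULL | credit
2 | NULL | NULL | credit
4 | NULL | NULL | fee
6 | 6 | SG | refund
6 | NULL | NULL | refund
6 | NULL | NULL | xfer
7 | 7 | RF | refund
NULL | NULL | NULL | credit

(2, 2, RF, xfer); (2, NULL, NULL, credit); (2, NULL, NULL, credit); (4, NULL, NULL, fee); (6, 6, SG, refund); (6, NULL, NULL, refund); (6, NULL, NULL, xfer); (7, 7, RF, refund); (NULL, NULL, NULL, credit)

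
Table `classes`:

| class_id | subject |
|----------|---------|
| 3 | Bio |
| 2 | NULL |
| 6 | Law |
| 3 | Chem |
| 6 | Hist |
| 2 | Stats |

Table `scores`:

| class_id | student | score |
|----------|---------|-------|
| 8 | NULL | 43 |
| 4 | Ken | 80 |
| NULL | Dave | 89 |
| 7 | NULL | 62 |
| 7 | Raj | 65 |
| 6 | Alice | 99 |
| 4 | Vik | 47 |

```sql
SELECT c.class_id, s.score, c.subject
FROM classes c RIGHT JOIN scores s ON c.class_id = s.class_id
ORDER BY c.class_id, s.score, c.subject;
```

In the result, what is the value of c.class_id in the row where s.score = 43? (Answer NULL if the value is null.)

NULL

RIGHT JOIN keeps every row from `scores`; unmatched rows get NULL for `classes`'s columns.
Matching on c.class_id = s.class_id. A NULL in a compared column never satisfies the condition.
Matched pairs: 2; unmatched s rows kept: 6.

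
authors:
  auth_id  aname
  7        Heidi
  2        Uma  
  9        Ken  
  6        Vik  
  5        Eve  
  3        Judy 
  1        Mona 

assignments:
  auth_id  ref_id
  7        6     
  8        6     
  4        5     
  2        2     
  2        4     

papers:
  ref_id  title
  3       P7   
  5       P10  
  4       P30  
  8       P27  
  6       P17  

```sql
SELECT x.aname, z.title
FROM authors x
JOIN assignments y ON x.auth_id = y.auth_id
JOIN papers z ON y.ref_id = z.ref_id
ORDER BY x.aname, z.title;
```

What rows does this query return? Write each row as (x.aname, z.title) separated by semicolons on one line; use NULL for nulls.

Joins associate left-to-right: authors INNER JOIN assignments on auth_id gives 3 intermediate row(s).
Then INNER JOIN `papers z` on ref_id: keep only rows whose y.ref_id appears in z.

(Heidi, P17); (Uma, P30)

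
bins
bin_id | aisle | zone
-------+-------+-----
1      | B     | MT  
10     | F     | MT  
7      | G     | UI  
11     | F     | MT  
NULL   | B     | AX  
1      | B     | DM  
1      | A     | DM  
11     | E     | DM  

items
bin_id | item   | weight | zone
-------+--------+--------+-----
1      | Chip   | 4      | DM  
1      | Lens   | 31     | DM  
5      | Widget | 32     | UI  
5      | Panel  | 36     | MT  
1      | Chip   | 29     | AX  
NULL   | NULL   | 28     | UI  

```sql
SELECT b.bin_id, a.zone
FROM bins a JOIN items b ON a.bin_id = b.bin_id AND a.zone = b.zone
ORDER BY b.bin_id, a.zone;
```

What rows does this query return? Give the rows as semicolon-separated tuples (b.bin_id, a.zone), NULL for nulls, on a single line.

INNER JOIN keeps only pairs where the ON condition holds.
Matching on a.bin_id = b.bin_id AND a.zone = b.zone. A NULL in a compared column never satisfies the condition.
- a (bin_id=1, zone=MT) has no partner → excluded.
- a (bin_id=10, zone=MT) has no partner → excluded.
- a (bin_id=7, zone=UI) has no partner → excluded.
- a (bin_id=11, zone=MT) has no partner → excluded.
- a (bin_id=NULL, zone=AX) has no partner → excluded.
- a (bin_id=1, zone=DM) pairs with 2 row(s) of b.
- a (bin_id=1, zone=DM) pairs with 2 row(s) of b.
- a (bin_id=11, zone=DM) has no partner → excluded.
After projecting and ordering:
b.bin_id | a.zone
1 | DM
1 | DM
1 | DM
1 | DM

(1, DM); (1, DM); (1, DM); (1, DM)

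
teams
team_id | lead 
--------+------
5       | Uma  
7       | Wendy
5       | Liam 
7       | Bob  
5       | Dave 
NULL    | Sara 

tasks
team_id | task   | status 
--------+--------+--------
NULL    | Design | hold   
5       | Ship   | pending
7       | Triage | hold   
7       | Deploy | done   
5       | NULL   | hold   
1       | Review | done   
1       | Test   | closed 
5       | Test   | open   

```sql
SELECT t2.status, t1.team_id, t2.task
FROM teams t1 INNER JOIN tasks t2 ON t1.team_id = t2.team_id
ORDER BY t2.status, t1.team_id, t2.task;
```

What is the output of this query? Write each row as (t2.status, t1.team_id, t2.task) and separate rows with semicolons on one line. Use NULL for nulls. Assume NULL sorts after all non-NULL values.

(done, 7, Deploy); (done, 7, Deploy); (hold, 5, NULL); (hold, 5, NULL); (hold, 5, NULL); (hold, 7, Triage); (hold, 7, Triage); (open, 5, Test); (open, 5, Test); (open, 5, Test); (pending, 5, Ship); (pending, 5, Ship); (pending, 5, Ship)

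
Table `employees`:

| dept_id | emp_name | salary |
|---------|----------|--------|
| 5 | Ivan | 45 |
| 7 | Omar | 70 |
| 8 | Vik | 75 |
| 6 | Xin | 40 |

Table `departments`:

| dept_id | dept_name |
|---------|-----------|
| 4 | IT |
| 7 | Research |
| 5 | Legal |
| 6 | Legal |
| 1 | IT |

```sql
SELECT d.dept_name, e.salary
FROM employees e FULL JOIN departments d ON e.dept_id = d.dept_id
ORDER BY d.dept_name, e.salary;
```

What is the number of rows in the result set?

FULL OUTER JOIN keeps every row from both sides; unmatched rows get NULL for the other side's columns.
Matching on e.dept_id = d.dept_id.
Matched pairs: 3; unmatched e rows kept: 1; unmatched d rows kept: 2.
Total: 3 matched + 3 padded = 6 rows.

6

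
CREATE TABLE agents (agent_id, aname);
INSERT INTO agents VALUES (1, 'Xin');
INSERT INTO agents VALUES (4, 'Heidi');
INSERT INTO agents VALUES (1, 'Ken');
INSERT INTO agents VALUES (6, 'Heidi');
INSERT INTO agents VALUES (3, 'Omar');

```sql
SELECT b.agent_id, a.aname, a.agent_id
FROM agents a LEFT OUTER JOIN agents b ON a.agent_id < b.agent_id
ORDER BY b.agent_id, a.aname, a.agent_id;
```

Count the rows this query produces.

10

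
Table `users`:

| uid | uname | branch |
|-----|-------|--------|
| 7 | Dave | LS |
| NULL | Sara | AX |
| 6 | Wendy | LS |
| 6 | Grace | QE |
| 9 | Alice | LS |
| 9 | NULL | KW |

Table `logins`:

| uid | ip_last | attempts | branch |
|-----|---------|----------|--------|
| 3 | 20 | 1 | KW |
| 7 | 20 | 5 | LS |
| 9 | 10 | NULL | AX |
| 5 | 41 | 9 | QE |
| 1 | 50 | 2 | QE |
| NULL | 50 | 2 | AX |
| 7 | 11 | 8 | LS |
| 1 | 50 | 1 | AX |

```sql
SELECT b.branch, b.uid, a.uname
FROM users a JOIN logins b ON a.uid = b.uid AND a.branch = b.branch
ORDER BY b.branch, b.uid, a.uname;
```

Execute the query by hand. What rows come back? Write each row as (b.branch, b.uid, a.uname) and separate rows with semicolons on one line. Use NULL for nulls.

(LS, 7, Dave); (LS, 7, Dave)

INNER JOIN keeps only pairs where the ON condition holds.
Matching on a.uid = b.uid AND a.branch = b.branch. A NULL in a compared column never satisfies the condition.
Matched pairs: 2.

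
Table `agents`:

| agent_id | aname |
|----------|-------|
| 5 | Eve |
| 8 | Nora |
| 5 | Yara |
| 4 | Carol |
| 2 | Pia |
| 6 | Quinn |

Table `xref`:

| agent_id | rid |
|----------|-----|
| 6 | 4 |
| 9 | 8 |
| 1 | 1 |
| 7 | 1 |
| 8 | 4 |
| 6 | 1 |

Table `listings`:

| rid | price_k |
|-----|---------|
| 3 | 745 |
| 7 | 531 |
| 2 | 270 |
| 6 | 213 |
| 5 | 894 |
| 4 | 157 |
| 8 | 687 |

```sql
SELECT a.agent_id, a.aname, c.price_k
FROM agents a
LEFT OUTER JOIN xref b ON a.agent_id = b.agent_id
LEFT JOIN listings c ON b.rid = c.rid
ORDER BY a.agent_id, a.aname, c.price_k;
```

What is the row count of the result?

7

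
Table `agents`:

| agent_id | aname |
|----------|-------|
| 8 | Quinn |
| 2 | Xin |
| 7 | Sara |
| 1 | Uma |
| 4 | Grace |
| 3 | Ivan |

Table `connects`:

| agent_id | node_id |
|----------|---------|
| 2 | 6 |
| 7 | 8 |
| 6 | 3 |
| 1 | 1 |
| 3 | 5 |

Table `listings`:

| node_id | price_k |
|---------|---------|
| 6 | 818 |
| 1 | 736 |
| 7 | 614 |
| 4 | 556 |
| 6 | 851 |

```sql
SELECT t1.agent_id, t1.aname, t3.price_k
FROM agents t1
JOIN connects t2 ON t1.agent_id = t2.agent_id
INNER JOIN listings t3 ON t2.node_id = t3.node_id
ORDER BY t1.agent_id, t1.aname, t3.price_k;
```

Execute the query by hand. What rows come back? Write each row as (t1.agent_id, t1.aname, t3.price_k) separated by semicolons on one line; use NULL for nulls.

(1, Uma, 736); (2, Xin, 818); (2, Xin, 851)

Evaluate left to right. First `agents t1 INNER JOIN connects t2` on agent_id: 4 row(s).
Then INNER JOIN `listings t3` on node_id: keep only rows whose t2.node_id appears in t3.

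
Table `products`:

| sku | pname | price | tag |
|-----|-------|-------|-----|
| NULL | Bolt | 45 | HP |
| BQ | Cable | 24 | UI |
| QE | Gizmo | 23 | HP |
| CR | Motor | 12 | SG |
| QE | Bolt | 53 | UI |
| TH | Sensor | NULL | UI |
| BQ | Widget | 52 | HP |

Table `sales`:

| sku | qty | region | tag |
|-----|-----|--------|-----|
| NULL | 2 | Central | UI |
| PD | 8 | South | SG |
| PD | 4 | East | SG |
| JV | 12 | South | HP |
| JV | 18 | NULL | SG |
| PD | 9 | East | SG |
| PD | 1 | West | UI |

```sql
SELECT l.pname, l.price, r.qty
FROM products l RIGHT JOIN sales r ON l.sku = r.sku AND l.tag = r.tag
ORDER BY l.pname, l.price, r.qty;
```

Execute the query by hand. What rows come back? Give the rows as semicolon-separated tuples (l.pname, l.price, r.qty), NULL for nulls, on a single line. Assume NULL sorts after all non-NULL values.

(NULL, NULL, 1); (NULL, NULL, 2); (NULL, NULL, 4); (NULL, NULL, 8); (NULL, NULL, 9); (NULL, NULL, 12); (NULL, NULL, 18)

RIGHT JOIN keeps every row from `sales`; unmatched rows get NULL for `products`'s columns.
Matching on l.sku = r.sku AND l.tag = r.tag. A NULL in a compared column never satisfies the condition.
- l row (sku=NULL, tag=HP): no match.
- l row (sku=BQ, tag=UI): no match.
- l row (sku=QE, tag=HP): no match.
- l row (sku=CR, tag=SG): no match.
- l row (sku=QE, tag=UI): no match.
- l row (sku=TH, tag=UI): no match.
- l row (sku=BQ, tag=HP): no match.
- plus 7 unmatched r row(s), each kept with NULL l columns.
After projecting and ordering:
l.pname | l.price | r.qty
NULL | NULL | 1
NULL | NULL | 2
NULL | NULL | 4
NULL | NULL | 8
NULL | NULL | 9
NULL | NULL | 12
NULL | NULL | 18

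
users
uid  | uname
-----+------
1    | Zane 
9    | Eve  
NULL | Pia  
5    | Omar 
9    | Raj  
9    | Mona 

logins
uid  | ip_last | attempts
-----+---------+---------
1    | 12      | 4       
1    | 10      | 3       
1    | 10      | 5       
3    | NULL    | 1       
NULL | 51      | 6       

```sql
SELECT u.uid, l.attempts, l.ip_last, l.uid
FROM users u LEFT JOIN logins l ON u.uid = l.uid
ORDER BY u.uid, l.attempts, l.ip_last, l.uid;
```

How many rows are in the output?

8

LEFT JOIN keeps every row from `users`; unmatched rows get NULL for `logins`'s columns.
Matching on u.uid = l.uid. A NULL in a compared column never satisfies the condition.
Matched pairs: 3; unmatched u rows kept: 5.
Total: 3 matched + 5 padded = 8 rows.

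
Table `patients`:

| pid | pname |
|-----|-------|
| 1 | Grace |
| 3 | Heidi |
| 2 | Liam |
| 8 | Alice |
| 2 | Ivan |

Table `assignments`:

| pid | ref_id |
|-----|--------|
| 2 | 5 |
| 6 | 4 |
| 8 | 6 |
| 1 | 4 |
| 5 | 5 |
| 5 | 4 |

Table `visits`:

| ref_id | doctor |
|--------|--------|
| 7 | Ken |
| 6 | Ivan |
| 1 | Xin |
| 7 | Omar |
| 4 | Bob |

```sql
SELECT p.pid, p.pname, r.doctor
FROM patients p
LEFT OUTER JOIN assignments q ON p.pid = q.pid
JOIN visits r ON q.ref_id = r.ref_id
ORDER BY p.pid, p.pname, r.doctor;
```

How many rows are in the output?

Step 1 — p LEFT JOIN q on pid → 5 row(s).
Then INNER JOIN `visits r` on ref_id: keep only rows whose q.ref_id appears in r.
Result: 2 row(s).

2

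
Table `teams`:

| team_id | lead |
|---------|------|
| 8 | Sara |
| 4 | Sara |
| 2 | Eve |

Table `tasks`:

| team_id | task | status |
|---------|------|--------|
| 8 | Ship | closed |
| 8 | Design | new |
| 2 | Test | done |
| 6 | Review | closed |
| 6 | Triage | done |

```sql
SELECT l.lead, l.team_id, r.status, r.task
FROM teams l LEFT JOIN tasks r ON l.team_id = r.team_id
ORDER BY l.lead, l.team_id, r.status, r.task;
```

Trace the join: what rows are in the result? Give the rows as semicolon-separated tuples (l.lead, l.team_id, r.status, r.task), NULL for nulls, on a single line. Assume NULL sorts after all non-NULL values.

LEFT JOIN keeps every row from `teams`; unmatched rows get NULL for `tasks`'s columns.
Matching on l.team_id = r.team_id.
Matched pairs: 3; unmatched l rows kept: 1.

(Eve, 2, done, Test); (Sara, 4, NULL, NULL); (Sara, 8, closed, Ship); (Sara, 8, new, Design)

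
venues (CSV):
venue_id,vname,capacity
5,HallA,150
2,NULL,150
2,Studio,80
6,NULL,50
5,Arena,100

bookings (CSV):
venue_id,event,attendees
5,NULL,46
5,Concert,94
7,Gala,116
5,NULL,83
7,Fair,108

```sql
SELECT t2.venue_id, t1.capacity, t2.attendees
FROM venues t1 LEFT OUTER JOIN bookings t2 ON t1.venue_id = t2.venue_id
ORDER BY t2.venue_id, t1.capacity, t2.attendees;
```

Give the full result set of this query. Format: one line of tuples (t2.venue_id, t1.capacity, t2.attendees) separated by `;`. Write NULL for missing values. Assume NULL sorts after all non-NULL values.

LEFT JOIN keeps every row from `venues`; unmatched rows get NULL for `bookings`'s columns.
Matching on t1.venue_id = t2.venue_id.
Matched pairs: 6; unmatched t1 rows kept: 3.

(5, 100, 46); (5, 100, 83); (5, 100, 94); (5, 150, 46); (5, 150, 83); (5, 150, 94); (NULL, 50, NULL); (NULL, 80, NULL); (NULL, 150, NULL)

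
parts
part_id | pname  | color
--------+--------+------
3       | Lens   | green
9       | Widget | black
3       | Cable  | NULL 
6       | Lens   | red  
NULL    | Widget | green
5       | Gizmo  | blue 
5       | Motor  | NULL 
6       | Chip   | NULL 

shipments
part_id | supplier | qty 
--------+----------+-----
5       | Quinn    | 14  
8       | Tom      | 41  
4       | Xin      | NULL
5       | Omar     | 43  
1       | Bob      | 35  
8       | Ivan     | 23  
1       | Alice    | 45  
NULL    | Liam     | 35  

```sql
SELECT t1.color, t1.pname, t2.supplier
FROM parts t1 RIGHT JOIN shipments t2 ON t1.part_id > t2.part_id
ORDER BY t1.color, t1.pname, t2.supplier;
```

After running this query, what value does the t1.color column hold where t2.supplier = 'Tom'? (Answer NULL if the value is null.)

RIGHT JOIN keeps every row from `shipments`; unmatched rows get NULL for `parts`'s columns.
Matching on t1.part_id > t2.part_id. A NULL in a compared column never satisfies the condition.
- t1[0] part_id=3 → 2 match(es) in t2 → 2 row(s).
- t1[1] part_id=9 → 7 match(es) in t2 → 7 row(s).
- t1[2] part_id=3 → 2 match(es) in t2 → 2 row(s).
- t1[3] part_id=6 → 5 match(es) in t2 → 5 row(s).
- t1[4] part_id=NULL → no match.
- t1[5] part_id=5 → 3 match(es) in t2 → 3 row(s).
- t1[6] part_id=5 → 3 match(es) in t2 → 3 row(s).
- t1[7] part_id=6 → 5 match(es) in t2 → 5 row(s).
- 1 row(s) from t2 found no t1 partner → padded with NULL.

black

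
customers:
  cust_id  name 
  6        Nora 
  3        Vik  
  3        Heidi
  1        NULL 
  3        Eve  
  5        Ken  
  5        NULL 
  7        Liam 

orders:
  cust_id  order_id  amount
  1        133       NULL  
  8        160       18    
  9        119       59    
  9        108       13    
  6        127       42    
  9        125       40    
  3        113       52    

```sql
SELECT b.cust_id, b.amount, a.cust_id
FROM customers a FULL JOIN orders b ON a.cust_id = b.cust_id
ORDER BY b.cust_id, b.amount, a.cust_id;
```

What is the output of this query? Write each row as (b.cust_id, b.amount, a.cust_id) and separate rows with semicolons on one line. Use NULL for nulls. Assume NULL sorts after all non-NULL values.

(1, NULL, 1); (3, 52, 3); (3, 52, 3); (3, 52, 3); (6, 42, 6); (8, 18, NULL); (9, 13, NULL); (9, 40, NULL); (9, 59, NULL); (NULL, NULL, 5); (NULL, NULL, 5); (NULL, NULL, 7)

FULL OUTER JOIN keeps every row from both sides; unmatched rows get NULL for the other side's columns.
Matching on a.cust_id = b.cust_id.
- a row (cust_id=6): matches 1 b row(s) → 1 output row(s).
- a row (cust_id=3): matches 1 b row(s) → 1 output row(s).
- a row (cust_id=3): matches 1 b row(s) → 1 output row(s).
- a row (cust_id=1): matches 1 b row(s) → 1 output row(s).
- a row (cust_id=3): matches 1 b row(s) → 1 output row(s).
- a row (cust_id=5): no match → kept, b columns NULL.
- a row (cust_id=5): no match → kept, b columns NULL.
- a row (cust_id=7): no match → kept, b columns NULL.
- 4 row(s) from b found no a partner → padded with NULL.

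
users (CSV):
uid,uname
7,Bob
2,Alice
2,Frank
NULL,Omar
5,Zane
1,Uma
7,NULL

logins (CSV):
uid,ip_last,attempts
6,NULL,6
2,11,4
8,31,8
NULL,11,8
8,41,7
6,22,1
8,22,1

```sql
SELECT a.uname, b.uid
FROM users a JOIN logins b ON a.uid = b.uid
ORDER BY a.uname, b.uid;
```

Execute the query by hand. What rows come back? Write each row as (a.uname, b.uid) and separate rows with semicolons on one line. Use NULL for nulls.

INNER JOIN keeps only pairs where the ON condition holds.
Matching on a.uid = b.uid. A NULL in a compared column never satisfies the condition.
- a (uid=7) has no partner → excluded.
- a (uid=2) pairs with 1 row(s) of b.
- a (uid=2) pairs with 1 row(s) of b.
- a (uid=NULL) has no partner → excluded.
- a (uid=5) has no partner → excluded.
- a (uid=1) has no partner → excluded.
- a (uid=7) has no partner → excluded.
After projecting and ordering:
a.uname | b.uid
Alice | 2
Frank | 2

(Alice, 2); (Frank, 2)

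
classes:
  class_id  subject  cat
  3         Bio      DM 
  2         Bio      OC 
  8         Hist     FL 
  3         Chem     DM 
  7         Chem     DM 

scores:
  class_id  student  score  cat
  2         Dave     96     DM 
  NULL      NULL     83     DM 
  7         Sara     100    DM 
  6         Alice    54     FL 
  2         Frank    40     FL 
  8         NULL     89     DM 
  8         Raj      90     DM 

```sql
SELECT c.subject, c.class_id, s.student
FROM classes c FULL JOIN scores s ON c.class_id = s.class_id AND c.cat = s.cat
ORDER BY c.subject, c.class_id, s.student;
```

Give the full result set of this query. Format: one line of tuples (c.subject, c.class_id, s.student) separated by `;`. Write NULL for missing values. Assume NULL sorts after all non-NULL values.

FULL OUTER JOIN keeps every row from both sides; unmatched rows get NULL for the other side's columns.
Matching on c.class_id = s.class_id AND c.cat = s.cat. A NULL in a compared column never satisfies the condition.
Matched pairs: 1; unmatched c rows kept: 4; unmatched s rows kept: 6.

(Bio, 2, NULL); (Bio, 3, NULL); (Chem, 3, NULL); (Chem, 7, Sara); (Hist, 8, NULL); (NULL, NULL, Alice); (NULL, NULL, Dave); (NULL, NULL, Frank); (NULL, NULL, Raj); (NULL, NULL, NULL); (NULL, NULL, NULL)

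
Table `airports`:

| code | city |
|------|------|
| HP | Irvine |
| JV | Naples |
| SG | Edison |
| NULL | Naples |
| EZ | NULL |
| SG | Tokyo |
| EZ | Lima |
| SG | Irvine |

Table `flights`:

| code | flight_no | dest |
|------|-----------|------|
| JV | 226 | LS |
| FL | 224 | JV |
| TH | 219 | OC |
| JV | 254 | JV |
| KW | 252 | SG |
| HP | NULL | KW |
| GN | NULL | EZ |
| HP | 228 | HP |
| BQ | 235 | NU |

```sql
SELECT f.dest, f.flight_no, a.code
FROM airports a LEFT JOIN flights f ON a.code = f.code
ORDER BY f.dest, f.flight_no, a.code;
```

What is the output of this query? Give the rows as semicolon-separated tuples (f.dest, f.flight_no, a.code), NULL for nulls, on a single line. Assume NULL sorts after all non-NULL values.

LEFT JOIN keeps every row from `airports`; unmatched rows get NULL for `flights`'s columns.
Matching on a.code = f.code. A NULL in a compared column never satisfies the condition.
Matched pairs: 4; unmatched a rows kept: 6.

(HP, 228, HP); (JV, 254, JV); (KW, NULL, HP); (LS, 226, JV); (NULL, NULL, EZ); (NULL, NULL, EZ); (NULL, NULL, SG); (NULL, NULL, SG); (NULL, NULL, SG); (NULL, NULL, NULL)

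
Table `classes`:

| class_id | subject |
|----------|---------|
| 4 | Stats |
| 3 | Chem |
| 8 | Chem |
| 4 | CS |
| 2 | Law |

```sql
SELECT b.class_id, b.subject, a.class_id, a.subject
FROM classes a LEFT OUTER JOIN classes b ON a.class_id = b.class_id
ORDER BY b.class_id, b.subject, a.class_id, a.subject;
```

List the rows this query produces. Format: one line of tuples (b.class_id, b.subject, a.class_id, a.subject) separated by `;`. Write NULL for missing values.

LEFT JOIN keeps every row from `classes a`; unmatched rows get NULL for `classes b`'s columns.
Matching on a.class_id = b.class_id.
- a (class_id=4) pairs with 2 row(s) of b.
- a (class_id=3) pairs with 1 row(s) of b.
- a (class_id=8) pairs with 1 row(s) of b.
- a (class_id=4) pairs with 2 row(s) of b.
- a (class_id=2) pairs with 1 row(s) of b.
After projecting and ordering:
b.class_id | b.subject | a.class_id | a.subject
2 | Law | 2 | Law
3 | Chem | 3 | Chem
4 | CS | 4 | CS
4 | CS | 4 | Stats
4 | Stats | 4 | CS
4 | Stats | 4 | Stats
8 | Chem | 8 | Chem

(2, Law, 2, Law); (3, Chem, 3, Chem); (4, CS, 4, CS); (4, CS, 4, Stats); (4, Stats, 4, CS); (4, Stats, 4, Stats); (8, Chem, 8, Chem)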